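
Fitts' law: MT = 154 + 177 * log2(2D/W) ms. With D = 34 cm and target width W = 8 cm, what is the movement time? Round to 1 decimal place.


MT = 154 + 177 * log2(2*34/8)
2D/W = 8.5
log2(8.5) = 3.0875
MT = 154 + 177 * 3.0875
= 700.5 ms


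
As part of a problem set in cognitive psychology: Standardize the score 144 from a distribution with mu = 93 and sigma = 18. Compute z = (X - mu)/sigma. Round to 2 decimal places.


z = (X - mu) / sigma
= (144 - 93) / 18
= 51 / 18
= 2.83


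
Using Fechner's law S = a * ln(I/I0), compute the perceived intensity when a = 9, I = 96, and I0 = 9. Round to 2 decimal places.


S = 9 * ln(96/9)
I/I0 = 10.666667
ln(10.666667) = 2.3671
S = 9 * 2.3671
= 21.30


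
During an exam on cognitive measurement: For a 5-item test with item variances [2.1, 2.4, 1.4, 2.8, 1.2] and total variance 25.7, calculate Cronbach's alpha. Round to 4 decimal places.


alpha = (k/(k-1)) * (1 - sum(s_i^2)/s_total^2)
sum(item variances) = 9.9
k/(k-1) = 5/4 = 1.25
1 - 9.9/25.7 = 1 - 0.385214 = 0.614786
alpha = 1.25 * 0.614786
= 0.7685


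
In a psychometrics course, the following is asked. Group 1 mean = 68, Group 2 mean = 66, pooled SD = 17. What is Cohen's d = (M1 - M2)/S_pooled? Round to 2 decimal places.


Cohen's d = (M1 - M2) / S_pooled
= (68 - 66) / 17
= 2 / 17
= 0.12


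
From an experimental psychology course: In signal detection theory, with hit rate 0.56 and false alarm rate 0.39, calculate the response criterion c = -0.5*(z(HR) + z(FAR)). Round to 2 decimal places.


c = -0.5 * (z(HR) + z(FAR))
z(0.56) = 0.151
z(0.39) = -0.2793
c = -0.5 * (0.151 + -0.2793)
= -0.5 * -0.1283
= 0.06


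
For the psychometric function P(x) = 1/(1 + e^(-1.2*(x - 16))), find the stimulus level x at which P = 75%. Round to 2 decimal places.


At P = 0.75: 0.75 = 1/(1 + e^(-k*(x-x0)))
Solving: e^(-k*(x-x0)) = 1/3
x = x0 + ln(3)/k
ln(3) = 1.0986
x = 16 + 1.0986/1.2
= 16 + 0.9155
= 16.92


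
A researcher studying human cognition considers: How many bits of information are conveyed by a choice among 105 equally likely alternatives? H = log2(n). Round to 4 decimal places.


H = log2(n)
H = log2(105)
= 6.7142


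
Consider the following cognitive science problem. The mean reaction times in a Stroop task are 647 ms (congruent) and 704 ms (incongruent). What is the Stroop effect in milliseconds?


Stroop effect = RT(incongruent) - RT(congruent)
= 704 - 647
= 57 ms


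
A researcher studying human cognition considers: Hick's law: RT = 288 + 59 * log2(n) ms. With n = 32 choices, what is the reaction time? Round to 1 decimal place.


RT = 288 + 59 * log2(32)
log2(32) = 5.0
RT = 288 + 59 * 5.0
= 288 + 295.0
= 583.0 ms


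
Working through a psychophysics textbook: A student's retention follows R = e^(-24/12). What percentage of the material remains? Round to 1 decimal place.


R = e^(-t/S)
-t/S = -24/12 = -2.0
R = e^(-2.0) = 0.135335
Percentage = 0.135335 * 100
= 13.5


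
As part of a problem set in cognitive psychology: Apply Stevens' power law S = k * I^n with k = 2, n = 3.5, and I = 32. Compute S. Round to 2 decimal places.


S = 2 * 32^3.5
32^3.5 = 185363.8
S = 2 * 185363.8
= 370727.60


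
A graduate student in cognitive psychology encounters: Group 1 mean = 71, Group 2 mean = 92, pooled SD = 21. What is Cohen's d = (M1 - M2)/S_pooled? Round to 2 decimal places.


Cohen's d = (M1 - M2) / S_pooled
= (71 - 92) / 21
= -21 / 21
= -1.00


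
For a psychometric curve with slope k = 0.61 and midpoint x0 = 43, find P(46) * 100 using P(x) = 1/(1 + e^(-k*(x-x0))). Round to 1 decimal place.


P(x) = 1/(1 + e^(-0.61*(46 - 43)))
Exponent = -0.61 * 3 = -1.83
e^(-1.83) = 0.160414
P = 1/(1 + 0.160414) = 0.861761
Percentage = 86.2


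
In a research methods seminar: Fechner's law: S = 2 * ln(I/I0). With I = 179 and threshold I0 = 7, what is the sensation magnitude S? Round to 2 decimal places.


S = 2 * ln(179/7)
I/I0 = 25.571429
ln(25.571429) = 3.2415
S = 2 * 3.2415
= 6.48


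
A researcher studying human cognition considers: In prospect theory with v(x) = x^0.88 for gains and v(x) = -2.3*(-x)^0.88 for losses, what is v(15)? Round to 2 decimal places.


Since x = 15 >= 0, use v(x) = x^0.88
15^0.88 = 10.8383
v(15) = 10.84


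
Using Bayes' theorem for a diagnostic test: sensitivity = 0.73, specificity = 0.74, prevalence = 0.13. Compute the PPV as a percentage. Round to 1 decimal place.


PPV = (sens * prev) / (sens * prev + (1-spec) * (1-prev))
Numerator = 0.73 * 0.13 = 0.0949
P(positive and no disease) = (1 - spec) * (1 - prev) = (1 - 0.74) * (1 - 0.13) = 0.2262
Denominator = 0.0949 + 0.2262 = 0.3211
PPV = 0.0949 / 0.3211 = 0.295547
As percentage = 29.6


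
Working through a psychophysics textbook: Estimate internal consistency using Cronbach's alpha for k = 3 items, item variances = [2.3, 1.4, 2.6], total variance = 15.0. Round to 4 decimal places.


alpha = (k/(k-1)) * (1 - sum(s_i^2)/s_total^2)
sum(item variances) = 6.3
k/(k-1) = 3/2 = 1.5
1 - 6.3/15.0 = 1 - 0.42 = 0.58
alpha = 1.5 * 0.58
= 0.8700


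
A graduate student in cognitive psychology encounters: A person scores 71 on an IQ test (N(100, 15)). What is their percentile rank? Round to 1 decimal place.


z = (IQ - mean) / SD
z = (71 - 100) / 15 = -1.9333
Percentile = Phi(-1.9333) * 100
Phi(-1.9333) = 0.0266
= 2.7


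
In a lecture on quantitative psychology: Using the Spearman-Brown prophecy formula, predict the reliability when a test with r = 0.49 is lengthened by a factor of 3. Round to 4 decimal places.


r_new = n*r / (1 + (n-1)*r)
Numerator = 3 * 0.49 = 1.47
Denominator = 1 + 2 * 0.49 = 1.98
r_new = 1.47 / 1.98
= 0.7424


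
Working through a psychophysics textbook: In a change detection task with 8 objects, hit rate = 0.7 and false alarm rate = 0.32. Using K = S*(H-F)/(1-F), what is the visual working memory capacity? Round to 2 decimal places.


K = S * (H - F) / (1 - F)
H - F = 0.38
1 - F = 0.68
K = 8 * 0.38 / 0.68
= 4.47


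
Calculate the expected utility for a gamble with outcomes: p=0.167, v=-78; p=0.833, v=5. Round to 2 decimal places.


EU = sum(p_i * v_i)
0.167 * -78 = -13.026
0.833 * 5 = 4.165
EU = -13.026 + 4.165
= -8.86


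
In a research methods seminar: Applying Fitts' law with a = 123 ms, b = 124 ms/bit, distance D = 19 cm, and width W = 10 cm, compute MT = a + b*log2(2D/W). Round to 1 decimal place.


MT = 123 + 124 * log2(2*19/10)
2D/W = 3.8
log2(3.8) = 1.926
MT = 123 + 124 * 1.926
= 361.8 ms


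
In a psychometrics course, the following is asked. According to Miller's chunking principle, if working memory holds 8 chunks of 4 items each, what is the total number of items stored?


Total items = chunks * items_per_chunk
= 8 * 4
= 32


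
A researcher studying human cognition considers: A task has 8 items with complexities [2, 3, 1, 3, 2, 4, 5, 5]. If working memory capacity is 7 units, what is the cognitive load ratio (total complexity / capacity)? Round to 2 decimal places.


Total complexity = 2 + 3 + 1 + 3 + 2 + 4 + 5 + 5 = 25
Load = total / capacity = 25 / 7
= 3.57


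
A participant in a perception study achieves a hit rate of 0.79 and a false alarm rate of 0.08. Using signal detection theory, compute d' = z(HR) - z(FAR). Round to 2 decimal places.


d' = z(HR) - z(FAR)
z(0.79) = 0.8064
z(0.08) = -1.4051
d' = 0.8064 - -1.4051
= 2.21


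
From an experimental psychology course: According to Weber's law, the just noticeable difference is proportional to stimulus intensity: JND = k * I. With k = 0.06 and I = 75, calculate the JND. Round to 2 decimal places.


JND = k * I
JND = 0.06 * 75
= 4.50


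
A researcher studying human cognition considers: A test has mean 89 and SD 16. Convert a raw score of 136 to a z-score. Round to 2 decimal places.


z = (X - mu) / sigma
= (136 - 89) / 16
= 47 / 16
= 2.94


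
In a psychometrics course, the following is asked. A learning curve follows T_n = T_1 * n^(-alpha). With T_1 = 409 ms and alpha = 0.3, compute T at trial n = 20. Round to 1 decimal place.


T_n = 409 * 20^(-0.3)
20^(-0.3) = 0.407091
T_n = 409 * 0.407091
= 166.5 ms


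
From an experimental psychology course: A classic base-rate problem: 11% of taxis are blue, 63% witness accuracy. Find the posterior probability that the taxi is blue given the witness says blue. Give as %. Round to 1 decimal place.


P(blue | says blue) = P(says blue | blue)*P(blue) / [P(says blue | blue)*P(blue) + P(says blue | not blue)*P(not blue)]
Numerator = 0.63 * 0.11 = 0.0693
False identification = 0.37 * 0.89 = 0.3293
P = 0.0693 / (0.0693 + 0.3293)
= 0.0693 / 0.3986
As percentage = 17.4


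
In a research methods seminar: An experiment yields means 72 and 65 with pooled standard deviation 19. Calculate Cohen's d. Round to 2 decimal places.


Cohen's d = (M1 - M2) / S_pooled
= (72 - 65) / 19
= 7 / 19
= 0.37


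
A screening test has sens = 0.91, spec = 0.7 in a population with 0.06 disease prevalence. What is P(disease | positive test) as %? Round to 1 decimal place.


PPV = (sens * prev) / (sens * prev + (1-spec) * (1-prev))
Numerator = 0.91 * 0.06 = 0.0546
P(positive and no disease) = (1 - spec) * (1 - prev) = (1 - 0.7) * (1 - 0.06) = 0.282
Denominator = 0.0546 + 0.282 = 0.3366
PPV = 0.0546 / 0.3366 = 0.16221
As percentage = 16.2


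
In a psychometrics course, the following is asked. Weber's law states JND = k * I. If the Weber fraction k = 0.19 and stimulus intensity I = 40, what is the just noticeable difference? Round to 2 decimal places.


JND = k * I
JND = 0.19 * 40
= 7.60


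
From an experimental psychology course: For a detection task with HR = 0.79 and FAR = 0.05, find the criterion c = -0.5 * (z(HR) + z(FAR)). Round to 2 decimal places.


c = -0.5 * (z(HR) + z(FAR))
z(0.79) = 0.8064
z(0.05) = -1.6449
c = -0.5 * (0.8064 + -1.6449)
= -0.5 * -0.8385
= 0.42


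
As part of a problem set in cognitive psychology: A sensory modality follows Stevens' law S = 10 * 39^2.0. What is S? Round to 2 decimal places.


S = 10 * 39^2.0
39^2.0 = 1521.0
S = 10 * 1521.0
= 15210.00


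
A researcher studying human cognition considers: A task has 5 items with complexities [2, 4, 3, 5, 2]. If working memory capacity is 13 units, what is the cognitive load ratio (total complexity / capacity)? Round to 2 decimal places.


Total complexity = 2 + 4 + 3 + 5 + 2 = 16
Load = total / capacity = 16 / 13
= 1.23


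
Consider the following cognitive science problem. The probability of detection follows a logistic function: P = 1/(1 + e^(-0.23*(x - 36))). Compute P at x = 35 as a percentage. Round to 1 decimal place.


P(x) = 1/(1 + e^(-0.23*(35 - 36)))
Exponent = -0.23 * -1 = 0.23
e^(0.23) = 1.2586
P = 1/(1 + 1.2586) = 0.442752
Percentage = 44.3


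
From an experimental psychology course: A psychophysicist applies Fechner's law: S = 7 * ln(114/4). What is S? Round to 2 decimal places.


S = 7 * ln(114/4)
I/I0 = 28.5
ln(28.5) = 3.3499
S = 7 * 3.3499
= 23.45


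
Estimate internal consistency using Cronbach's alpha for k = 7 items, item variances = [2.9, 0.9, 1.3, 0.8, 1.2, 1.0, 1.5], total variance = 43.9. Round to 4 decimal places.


alpha = (k/(k-1)) * (1 - sum(s_i^2)/s_total^2)
sum(item variances) = 9.6
k/(k-1) = 7/6 = 1.166667
1 - 9.6/43.9 = 1 - 0.218679 = 0.781321
alpha = 1.166667 * 0.781321
= 0.9115


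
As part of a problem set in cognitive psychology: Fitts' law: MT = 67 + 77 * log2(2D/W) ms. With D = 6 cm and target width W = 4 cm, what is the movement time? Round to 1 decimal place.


MT = 67 + 77 * log2(2*6/4)
2D/W = 3.0
log2(3.0) = 1.585
MT = 67 + 77 * 1.585
= 189.0 ms


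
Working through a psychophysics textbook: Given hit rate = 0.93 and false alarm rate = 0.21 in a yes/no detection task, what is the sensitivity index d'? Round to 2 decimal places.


d' = z(HR) - z(FAR)
z(0.93) = 1.4758
z(0.21) = -0.8064
d' = 1.4758 - -0.8064
= 2.28


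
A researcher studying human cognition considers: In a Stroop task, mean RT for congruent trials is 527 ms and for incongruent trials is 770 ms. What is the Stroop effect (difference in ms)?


Stroop effect = RT(incongruent) - RT(congruent)
= 770 - 527
= 243 ms


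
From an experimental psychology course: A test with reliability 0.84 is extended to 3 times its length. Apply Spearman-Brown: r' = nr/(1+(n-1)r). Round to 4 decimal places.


r_new = n*r / (1 + (n-1)*r)
Numerator = 3 * 0.84 = 2.52
Denominator = 1 + 2 * 0.84 = 2.68
r_new = 2.52 / 2.68
= 0.9403


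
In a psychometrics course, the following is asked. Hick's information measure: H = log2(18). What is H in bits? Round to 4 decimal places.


H = log2(n)
H = log2(18)
= 4.1699


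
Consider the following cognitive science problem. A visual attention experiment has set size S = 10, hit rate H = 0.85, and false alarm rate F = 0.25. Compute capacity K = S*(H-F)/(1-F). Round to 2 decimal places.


K = S * (H - F) / (1 - F)
H - F = 0.6
1 - F = 0.75
K = 10 * 0.6 / 0.75
= 8.00


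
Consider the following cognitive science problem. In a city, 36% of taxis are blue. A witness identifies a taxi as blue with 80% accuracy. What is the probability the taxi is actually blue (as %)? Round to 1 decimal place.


P(blue | says blue) = P(says blue | blue)*P(blue) / [P(says blue | blue)*P(blue) + P(says blue | not blue)*P(not blue)]
Numerator = 0.8 * 0.36 = 0.288
False identification = 0.2 * 0.64 = 0.128
P = 0.288 / (0.288 + 0.128)
= 0.288 / 0.416
As percentage = 69.2


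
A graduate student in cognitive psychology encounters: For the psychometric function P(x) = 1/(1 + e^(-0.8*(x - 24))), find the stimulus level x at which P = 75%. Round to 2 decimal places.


At P = 0.75: 0.75 = 1/(1 + e^(-k*(x-x0)))
Solving: e^(-k*(x-x0)) = 1/3
x = x0 + ln(3)/k
ln(3) = 1.0986
x = 24 + 1.0986/0.8
= 24 + 1.3732
= 25.37


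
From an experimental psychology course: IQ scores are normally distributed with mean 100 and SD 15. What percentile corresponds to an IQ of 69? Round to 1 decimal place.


z = (IQ - mean) / SD
z = (69 - 100) / 15 = -2.0667
Percentile = Phi(-2.0667) * 100
Phi(-2.0667) = 0.019381
= 1.9


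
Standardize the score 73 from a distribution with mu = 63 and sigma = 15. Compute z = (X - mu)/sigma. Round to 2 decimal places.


z = (X - mu) / sigma
= (73 - 63) / 15
= 10 / 15
= 0.67


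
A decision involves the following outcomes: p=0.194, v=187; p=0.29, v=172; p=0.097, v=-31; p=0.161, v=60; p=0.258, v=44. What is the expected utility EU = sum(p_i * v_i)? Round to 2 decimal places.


EU = sum(p_i * v_i)
0.194 * 187 = 36.278
0.29 * 172 = 49.88
0.097 * -31 = -3.007
0.161 * 60 = 9.66
0.258 * 44 = 11.352
EU = 36.278 + 49.88 + -3.007 + 9.66 + 11.352
= 104.16


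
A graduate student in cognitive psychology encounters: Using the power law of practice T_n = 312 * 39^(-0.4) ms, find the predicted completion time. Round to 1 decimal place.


T_n = 312 * 39^(-0.4)
39^(-0.4) = 0.23098
T_n = 312 * 0.23098
= 72.1 ms


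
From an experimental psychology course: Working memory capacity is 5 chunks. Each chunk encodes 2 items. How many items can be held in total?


Total items = chunks * items_per_chunk
= 5 * 2
= 10


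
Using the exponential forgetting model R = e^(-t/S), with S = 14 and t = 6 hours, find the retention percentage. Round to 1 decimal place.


R = e^(-t/S)
-t/S = -6/14 = -0.428571
R = e^(-0.428571) = 0.651439
Percentage = 0.651439 * 100
= 65.1


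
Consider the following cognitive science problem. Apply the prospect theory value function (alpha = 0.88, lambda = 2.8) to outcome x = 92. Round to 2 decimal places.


Since x = 92 >= 0, use v(x) = x^0.88
92^0.88 = 53.4728
v(92) = 53.47


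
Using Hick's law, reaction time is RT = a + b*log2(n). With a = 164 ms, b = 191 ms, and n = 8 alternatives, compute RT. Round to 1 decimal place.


RT = 164 + 191 * log2(8)
log2(8) = 3.0
RT = 164 + 191 * 3.0
= 164 + 573.0
= 737.0 ms


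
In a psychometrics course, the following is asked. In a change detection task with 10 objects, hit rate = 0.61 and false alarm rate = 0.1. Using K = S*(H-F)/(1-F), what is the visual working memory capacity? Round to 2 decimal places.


K = S * (H - F) / (1 - F)
H - F = 0.51
1 - F = 0.9
K = 10 * 0.51 / 0.9
= 5.67


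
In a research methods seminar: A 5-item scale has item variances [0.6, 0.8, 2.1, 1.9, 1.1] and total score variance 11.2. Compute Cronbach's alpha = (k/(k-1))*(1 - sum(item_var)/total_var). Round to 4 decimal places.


alpha = (k/(k-1)) * (1 - sum(s_i^2)/s_total^2)
sum(item variances) = 6.5
k/(k-1) = 5/4 = 1.25
1 - 6.5/11.2 = 1 - 0.580357 = 0.419643
alpha = 1.25 * 0.419643
= 0.5246


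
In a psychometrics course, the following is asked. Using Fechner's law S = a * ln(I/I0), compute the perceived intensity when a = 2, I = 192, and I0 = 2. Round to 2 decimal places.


S = 2 * ln(192/2)
I/I0 = 96.0
ln(96.0) = 4.5643
S = 2 * 4.5643
= 9.13


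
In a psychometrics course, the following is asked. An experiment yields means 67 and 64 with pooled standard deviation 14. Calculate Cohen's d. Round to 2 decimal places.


Cohen's d = (M1 - M2) / S_pooled
= (67 - 64) / 14
= 3 / 14
= 0.21


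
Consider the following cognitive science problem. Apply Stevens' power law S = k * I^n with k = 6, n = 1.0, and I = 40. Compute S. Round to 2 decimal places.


S = 6 * 40^1.0
40^1.0 = 40.0
S = 6 * 40.0
= 240.00


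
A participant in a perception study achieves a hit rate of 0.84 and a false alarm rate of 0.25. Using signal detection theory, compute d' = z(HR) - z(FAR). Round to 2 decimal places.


d' = z(HR) - z(FAR)
z(0.84) = 0.9945
z(0.25) = -0.6745
d' = 0.9945 - -0.6745
= 1.67


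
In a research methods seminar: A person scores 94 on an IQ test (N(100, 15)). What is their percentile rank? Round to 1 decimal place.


z = (IQ - mean) / SD
z = (94 - 100) / 15 = -0.4
Percentile = Phi(-0.4) * 100
Phi(-0.4) = 0.344578
= 34.5


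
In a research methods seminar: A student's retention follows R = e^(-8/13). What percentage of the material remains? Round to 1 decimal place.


R = e^(-t/S)
-t/S = -8/13 = -0.615385
R = e^(-0.615385) = 0.540433
Percentage = 0.540433 * 100
= 54.0


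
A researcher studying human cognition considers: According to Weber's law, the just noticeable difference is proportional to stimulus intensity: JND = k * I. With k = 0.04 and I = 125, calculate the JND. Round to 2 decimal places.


JND = k * I
JND = 0.04 * 125
= 5.00


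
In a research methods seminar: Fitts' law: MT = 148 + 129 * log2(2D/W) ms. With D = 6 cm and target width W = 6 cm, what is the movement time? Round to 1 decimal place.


MT = 148 + 129 * log2(2*6/6)
2D/W = 2.0
log2(2.0) = 1.0
MT = 148 + 129 * 1.0
= 277.0 ms


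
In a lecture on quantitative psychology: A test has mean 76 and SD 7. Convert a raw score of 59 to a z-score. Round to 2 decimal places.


z = (X - mu) / sigma
= (59 - 76) / 7
= -17 / 7
= -2.43


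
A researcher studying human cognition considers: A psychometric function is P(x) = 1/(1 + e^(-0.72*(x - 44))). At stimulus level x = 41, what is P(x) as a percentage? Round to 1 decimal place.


P(x) = 1/(1 + e^(-0.72*(41 - 44)))
Exponent = -0.72 * -3 = 2.16
e^(2.16) = 8.671138
P = 1/(1 + 8.671138) = 0.1034
Percentage = 10.3


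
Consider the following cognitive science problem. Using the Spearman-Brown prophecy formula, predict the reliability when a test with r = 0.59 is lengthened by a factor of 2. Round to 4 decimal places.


r_new = n*r / (1 + (n-1)*r)
Numerator = 2 * 0.59 = 1.18
Denominator = 1 + 1 * 0.59 = 1.59
r_new = 1.18 / 1.59
= 0.7421


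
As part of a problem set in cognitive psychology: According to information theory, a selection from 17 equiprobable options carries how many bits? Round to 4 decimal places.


H = log2(n)
H = log2(17)
= 4.0875


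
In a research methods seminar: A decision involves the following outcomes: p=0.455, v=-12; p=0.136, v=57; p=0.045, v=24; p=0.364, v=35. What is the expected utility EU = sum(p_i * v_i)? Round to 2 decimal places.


EU = sum(p_i * v_i)
0.455 * -12 = -5.46
0.136 * 57 = 7.752
0.045 * 24 = 1.08
0.364 * 35 = 12.74
EU = -5.46 + 7.752 + 1.08 + 12.74
= 16.11


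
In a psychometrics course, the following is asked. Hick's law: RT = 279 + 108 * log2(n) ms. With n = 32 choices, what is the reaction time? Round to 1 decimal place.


RT = 279 + 108 * log2(32)
log2(32) = 5.0
RT = 279 + 108 * 5.0
= 279 + 540.0
= 819.0 ms


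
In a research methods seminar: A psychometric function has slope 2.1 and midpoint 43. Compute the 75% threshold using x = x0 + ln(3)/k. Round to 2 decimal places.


At P = 0.75: 0.75 = 1/(1 + e^(-k*(x-x0)))
Solving: e^(-k*(x-x0)) = 1/3
x = x0 + ln(3)/k
ln(3) = 1.0986
x = 43 + 1.0986/2.1
= 43 + 0.5231
= 43.52


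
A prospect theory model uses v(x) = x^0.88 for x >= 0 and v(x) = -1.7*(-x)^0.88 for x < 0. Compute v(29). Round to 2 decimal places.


Since x = 29 >= 0, use v(x) = x^0.88
29^0.88 = 19.3602
v(29) = 19.36


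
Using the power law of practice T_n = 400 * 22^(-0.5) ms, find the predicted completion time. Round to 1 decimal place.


T_n = 400 * 22^(-0.5)
22^(-0.5) = 0.213201
T_n = 400 * 0.213201
= 85.3 ms


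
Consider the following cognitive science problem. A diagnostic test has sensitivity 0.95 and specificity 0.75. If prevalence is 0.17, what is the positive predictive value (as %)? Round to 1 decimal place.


PPV = (sens * prev) / (sens * prev + (1-spec) * (1-prev))
Numerator = 0.95 * 0.17 = 0.1615
P(positive and no disease) = (1 - spec) * (1 - prev) = (1 - 0.75) * (1 - 0.17) = 0.2075
Denominator = 0.1615 + 0.2075 = 0.369
PPV = 0.1615 / 0.369 = 0.437669
As percentage = 43.8


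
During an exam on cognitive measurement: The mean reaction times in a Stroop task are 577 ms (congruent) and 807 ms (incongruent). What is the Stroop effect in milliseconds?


Stroop effect = RT(incongruent) - RT(congruent)
= 807 - 577
= 230 ms


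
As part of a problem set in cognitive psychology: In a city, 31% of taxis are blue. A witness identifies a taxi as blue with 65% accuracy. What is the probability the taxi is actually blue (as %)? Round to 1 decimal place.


P(blue | says blue) = P(says blue | blue)*P(blue) / [P(says blue | blue)*P(blue) + P(says blue | not blue)*P(not blue)]
Numerator = 0.65 * 0.31 = 0.2015
False identification = 0.35 * 0.69 = 0.2415
P = 0.2015 / (0.2015 + 0.2415)
= 0.2015 / 0.443
As percentage = 45.5


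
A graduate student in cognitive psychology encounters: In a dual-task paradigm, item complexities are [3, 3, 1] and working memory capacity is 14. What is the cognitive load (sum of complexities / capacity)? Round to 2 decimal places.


Total complexity = 3 + 3 + 1 = 7
Load = total / capacity = 7 / 14
= 0.50


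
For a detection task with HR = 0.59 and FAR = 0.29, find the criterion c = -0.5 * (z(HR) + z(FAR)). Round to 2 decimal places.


c = -0.5 * (z(HR) + z(FAR))
z(0.59) = 0.2275
z(0.29) = -0.5534
c = -0.5 * (0.2275 + -0.5534)
= -0.5 * -0.3259
= 0.16


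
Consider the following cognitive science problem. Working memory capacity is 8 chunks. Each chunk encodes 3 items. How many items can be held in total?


Total items = chunks * items_per_chunk
= 8 * 3
= 24


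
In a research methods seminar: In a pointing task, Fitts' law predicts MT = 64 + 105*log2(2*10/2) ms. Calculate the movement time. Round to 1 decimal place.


MT = 64 + 105 * log2(2*10/2)
2D/W = 10.0
log2(10.0) = 3.3219
MT = 64 + 105 * 3.3219
= 412.8 ms


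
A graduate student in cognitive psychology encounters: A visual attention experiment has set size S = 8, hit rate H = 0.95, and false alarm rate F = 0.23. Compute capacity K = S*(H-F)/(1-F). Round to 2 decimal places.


K = S * (H - F) / (1 - F)
H - F = 0.72
1 - F = 0.77
K = 8 * 0.72 / 0.77
= 7.48


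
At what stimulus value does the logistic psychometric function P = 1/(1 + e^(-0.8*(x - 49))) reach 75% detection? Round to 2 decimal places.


At P = 0.75: 0.75 = 1/(1 + e^(-k*(x-x0)))
Solving: e^(-k*(x-x0)) = 1/3
x = x0 + ln(3)/k
ln(3) = 1.0986
x = 49 + 1.0986/0.8
= 49 + 1.3732
= 50.37


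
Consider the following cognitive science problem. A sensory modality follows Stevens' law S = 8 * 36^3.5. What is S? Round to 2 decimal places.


S = 8 * 36^3.5
36^3.5 = 279936.0
S = 8 * 279936.0
= 2239488.00


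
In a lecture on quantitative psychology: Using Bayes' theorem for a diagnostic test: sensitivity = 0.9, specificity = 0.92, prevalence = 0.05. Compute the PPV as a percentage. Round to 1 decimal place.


PPV = (sens * prev) / (sens * prev + (1-spec) * (1-prev))
Numerator = 0.9 * 0.05 = 0.045
P(positive and no disease) = (1 - spec) * (1 - prev) = (1 - 0.92) * (1 - 0.05) = 0.076
Denominator = 0.045 + 0.076 = 0.121
PPV = 0.045 / 0.121 = 0.371901
As percentage = 37.2


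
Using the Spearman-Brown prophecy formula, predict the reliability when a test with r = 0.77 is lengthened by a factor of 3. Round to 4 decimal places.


r_new = n*r / (1 + (n-1)*r)
Numerator = 3 * 0.77 = 2.31
Denominator = 1 + 2 * 0.77 = 2.54
r_new = 2.31 / 2.54
= 0.9094


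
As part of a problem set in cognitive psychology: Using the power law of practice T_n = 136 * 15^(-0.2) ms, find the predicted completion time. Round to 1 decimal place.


T_n = 136 * 15^(-0.2)
15^(-0.2) = 0.581811
T_n = 136 * 0.581811
= 79.1 ms


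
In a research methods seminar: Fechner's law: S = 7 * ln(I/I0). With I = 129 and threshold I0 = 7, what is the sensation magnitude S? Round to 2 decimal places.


S = 7 * ln(129/7)
I/I0 = 18.428571
ln(18.428571) = 2.9139
S = 7 * 2.9139
= 20.40


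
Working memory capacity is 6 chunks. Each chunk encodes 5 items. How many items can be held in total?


Total items = chunks * items_per_chunk
= 6 * 5
= 30


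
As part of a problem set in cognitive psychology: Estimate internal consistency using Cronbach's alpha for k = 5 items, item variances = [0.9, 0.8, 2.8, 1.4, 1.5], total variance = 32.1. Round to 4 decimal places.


alpha = (k/(k-1)) * (1 - sum(s_i^2)/s_total^2)
sum(item variances) = 7.4
k/(k-1) = 5/4 = 1.25
1 - 7.4/32.1 = 1 - 0.23053 = 0.76947
alpha = 1.25 * 0.76947
= 0.9618


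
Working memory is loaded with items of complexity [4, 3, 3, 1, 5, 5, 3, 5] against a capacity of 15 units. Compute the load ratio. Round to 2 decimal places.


Total complexity = 4 + 3 + 3 + 1 + 5 + 5 + 3 + 5 = 29
Load = total / capacity = 29 / 15
= 1.93


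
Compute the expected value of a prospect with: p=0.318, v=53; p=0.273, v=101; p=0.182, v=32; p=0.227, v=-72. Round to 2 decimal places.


EU = sum(p_i * v_i)
0.318 * 53 = 16.854
0.273 * 101 = 27.573
0.182 * 32 = 5.824
0.227 * -72 = -16.344
EU = 16.854 + 27.573 + 5.824 + -16.344
= 33.91


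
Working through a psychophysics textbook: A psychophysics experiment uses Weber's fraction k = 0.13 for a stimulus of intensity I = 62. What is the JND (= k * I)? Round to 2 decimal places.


JND = k * I
JND = 0.13 * 62
= 8.06


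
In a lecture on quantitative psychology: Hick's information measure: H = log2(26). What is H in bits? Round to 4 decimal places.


H = log2(n)
H = log2(26)
= 4.7004


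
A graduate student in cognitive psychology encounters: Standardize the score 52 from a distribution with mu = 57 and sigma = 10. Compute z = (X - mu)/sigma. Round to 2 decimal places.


z = (X - mu) / sigma
= (52 - 57) / 10
= -5 / 10
= -0.50


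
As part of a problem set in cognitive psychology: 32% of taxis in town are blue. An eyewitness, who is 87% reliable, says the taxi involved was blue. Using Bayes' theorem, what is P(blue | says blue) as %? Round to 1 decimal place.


P(blue | says blue) = P(says blue | blue)*P(blue) / [P(says blue | blue)*P(blue) + P(says blue | not blue)*P(not blue)]
Numerator = 0.87 * 0.32 = 0.2784
False identification = 0.13 * 0.68 = 0.0884
P = 0.2784 / (0.2784 + 0.0884)
= 0.2784 / 0.3668
As percentage = 75.9


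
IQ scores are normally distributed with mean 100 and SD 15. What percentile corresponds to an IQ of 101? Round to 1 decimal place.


z = (IQ - mean) / SD
z = (101 - 100) / 15 = 0.0667
Percentile = Phi(0.0667) * 100
Phi(0.0667) = 0.52659
= 52.7


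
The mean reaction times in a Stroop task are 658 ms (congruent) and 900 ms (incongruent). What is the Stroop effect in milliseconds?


Stroop effect = RT(incongruent) - RT(congruent)
= 900 - 658
= 242 ms


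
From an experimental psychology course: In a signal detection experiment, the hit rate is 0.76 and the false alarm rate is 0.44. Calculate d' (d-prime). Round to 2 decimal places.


d' = z(HR) - z(FAR)
z(0.76) = 0.7063
z(0.44) = -0.151
d' = 0.7063 - -0.151
= 0.86


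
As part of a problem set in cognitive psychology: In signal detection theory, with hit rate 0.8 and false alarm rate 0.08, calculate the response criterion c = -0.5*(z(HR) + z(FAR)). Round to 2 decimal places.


c = -0.5 * (z(HR) + z(FAR))
z(0.8) = 0.8416
z(0.08) = -1.4051
c = -0.5 * (0.8416 + -1.4051)
= -0.5 * -0.5635
= 0.28


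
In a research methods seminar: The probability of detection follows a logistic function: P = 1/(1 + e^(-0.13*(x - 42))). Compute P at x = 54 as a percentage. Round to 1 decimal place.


P(x) = 1/(1 + e^(-0.13*(54 - 42)))
Exponent = -0.13 * 12 = -1.56
e^(-1.56) = 0.210136
P = 1/(1 + 0.210136) = 0.826353
Percentage = 82.6


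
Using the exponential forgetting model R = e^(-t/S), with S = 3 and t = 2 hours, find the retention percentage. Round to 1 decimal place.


R = e^(-t/S)
-t/S = -2/3 = -0.666667
R = e^(-0.666667) = 0.513417
Percentage = 0.513417 * 100
= 51.3


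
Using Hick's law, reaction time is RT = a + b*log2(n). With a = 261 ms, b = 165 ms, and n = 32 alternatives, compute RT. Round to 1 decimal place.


RT = 261 + 165 * log2(32)
log2(32) = 5.0
RT = 261 + 165 * 5.0
= 261 + 825.0
= 1086.0 ms


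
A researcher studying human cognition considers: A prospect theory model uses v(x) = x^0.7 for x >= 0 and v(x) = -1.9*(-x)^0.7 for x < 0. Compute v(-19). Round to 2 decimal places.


Since x = -19 < 0, use v(x) = -lambda*(-x)^alpha
(-x) = 19
19^0.7 = 7.8547
v(-19) = -1.9 * 7.8547
= -14.92


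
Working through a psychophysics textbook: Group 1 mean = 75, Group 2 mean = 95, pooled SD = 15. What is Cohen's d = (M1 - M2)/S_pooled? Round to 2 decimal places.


Cohen's d = (M1 - M2) / S_pooled
= (75 - 95) / 15
= -20 / 15
= -1.33


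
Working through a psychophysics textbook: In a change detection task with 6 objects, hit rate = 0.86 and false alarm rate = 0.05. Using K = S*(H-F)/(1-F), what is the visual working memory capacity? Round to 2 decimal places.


K = S * (H - F) / (1 - F)
H - F = 0.81
1 - F = 0.95
K = 6 * 0.81 / 0.95
= 5.12


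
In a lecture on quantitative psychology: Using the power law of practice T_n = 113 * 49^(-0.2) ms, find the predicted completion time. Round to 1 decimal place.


T_n = 113 * 49^(-0.2)
49^(-0.2) = 0.459157
T_n = 113 * 0.459157
= 51.9 ms


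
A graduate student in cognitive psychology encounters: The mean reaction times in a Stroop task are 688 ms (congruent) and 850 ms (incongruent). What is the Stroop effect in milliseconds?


Stroop effect = RT(incongruent) - RT(congruent)
= 850 - 688
= 162 ms


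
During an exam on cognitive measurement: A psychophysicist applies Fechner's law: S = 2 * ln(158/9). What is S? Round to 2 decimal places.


S = 2 * ln(158/9)
I/I0 = 17.555556
ln(17.555556) = 2.8654
S = 2 * 2.8654
= 5.73


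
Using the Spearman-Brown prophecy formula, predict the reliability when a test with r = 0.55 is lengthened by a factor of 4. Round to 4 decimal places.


r_new = n*r / (1 + (n-1)*r)
Numerator = 4 * 0.55 = 2.2
Denominator = 1 + 3 * 0.55 = 2.65
r_new = 2.2 / 2.65
= 0.8302


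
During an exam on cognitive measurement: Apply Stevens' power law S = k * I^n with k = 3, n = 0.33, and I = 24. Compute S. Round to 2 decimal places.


S = 3 * 24^0.33
24^0.33 = 2.8541
S = 3 * 2.8541
= 8.56


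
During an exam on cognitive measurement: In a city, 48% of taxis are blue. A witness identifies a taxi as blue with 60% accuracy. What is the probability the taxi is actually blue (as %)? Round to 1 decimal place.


P(blue | says blue) = P(says blue | blue)*P(blue) / [P(says blue | blue)*P(blue) + P(says blue | not blue)*P(not blue)]
Numerator = 0.6 * 0.48 = 0.288
False identification = 0.4 * 0.52 = 0.208
P = 0.288 / (0.288 + 0.208)
= 0.288 / 0.496
As percentage = 58.1


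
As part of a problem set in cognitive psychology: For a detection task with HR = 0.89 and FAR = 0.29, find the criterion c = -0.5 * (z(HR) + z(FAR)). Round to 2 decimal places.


c = -0.5 * (z(HR) + z(FAR))
z(0.89) = 1.2265
z(0.29) = -0.5534
c = -0.5 * (1.2265 + -0.5534)
= -0.5 * 0.6731
= -0.34


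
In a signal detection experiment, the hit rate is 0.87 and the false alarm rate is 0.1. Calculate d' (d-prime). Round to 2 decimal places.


d' = z(HR) - z(FAR)
z(0.87) = 1.1264
z(0.1) = -1.2816
d' = 1.1264 - -1.2816
= 2.41


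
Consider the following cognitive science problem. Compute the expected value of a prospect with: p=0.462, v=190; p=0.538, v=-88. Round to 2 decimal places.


EU = sum(p_i * v_i)
0.462 * 190 = 87.78
0.538 * -88 = -47.344
EU = 87.78 + -47.344
= 40.44


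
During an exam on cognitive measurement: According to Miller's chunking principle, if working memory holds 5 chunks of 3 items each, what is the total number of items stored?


Total items = chunks * items_per_chunk
= 5 * 3
= 15


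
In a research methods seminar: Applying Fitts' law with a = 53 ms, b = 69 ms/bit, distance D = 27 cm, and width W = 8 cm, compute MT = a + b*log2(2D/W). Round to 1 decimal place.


MT = 53 + 69 * log2(2*27/8)
2D/W = 6.75
log2(6.75) = 2.7549
MT = 53 + 69 * 2.7549
= 243.1 ms


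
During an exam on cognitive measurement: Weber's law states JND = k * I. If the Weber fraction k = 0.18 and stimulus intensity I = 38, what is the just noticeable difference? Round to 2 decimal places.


JND = k * I
JND = 0.18 * 38
= 6.84


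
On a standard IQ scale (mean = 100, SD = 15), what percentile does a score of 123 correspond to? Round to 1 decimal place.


z = (IQ - mean) / SD
z = (123 - 100) / 15 = 1.5333
Percentile = Phi(1.5333) * 100
Phi(1.5333) = 0.937399
= 93.7


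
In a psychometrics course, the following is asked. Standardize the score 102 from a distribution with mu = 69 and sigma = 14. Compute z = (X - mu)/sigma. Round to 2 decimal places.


z = (X - mu) / sigma
= (102 - 69) / 14
= 33 / 14
= 2.36


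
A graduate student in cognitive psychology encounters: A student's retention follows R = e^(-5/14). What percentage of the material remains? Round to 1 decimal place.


R = e^(-t/S)
-t/S = -5/14 = -0.357143
R = e^(-0.357143) = 0.699672
Percentage = 0.699672 * 100
= 70.0


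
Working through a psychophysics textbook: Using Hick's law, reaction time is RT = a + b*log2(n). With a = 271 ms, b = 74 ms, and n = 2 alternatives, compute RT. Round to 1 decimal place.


RT = 271 + 74 * log2(2)
log2(2) = 1.0
RT = 271 + 74 * 1.0
= 271 + 74.0
= 345.0 ms


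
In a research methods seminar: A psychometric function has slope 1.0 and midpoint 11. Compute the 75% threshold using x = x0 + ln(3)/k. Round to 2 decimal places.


At P = 0.75: 0.75 = 1/(1 + e^(-k*(x-x0)))
Solving: e^(-k*(x-x0)) = 1/3
x = x0 + ln(3)/k
ln(3) = 1.0986
x = 11 + 1.0986/1.0
= 11 + 1.0986
= 12.10


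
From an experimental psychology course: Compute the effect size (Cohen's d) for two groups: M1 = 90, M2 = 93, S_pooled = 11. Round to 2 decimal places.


Cohen's d = (M1 - M2) / S_pooled
= (90 - 93) / 11
= -3 / 11
= -0.27


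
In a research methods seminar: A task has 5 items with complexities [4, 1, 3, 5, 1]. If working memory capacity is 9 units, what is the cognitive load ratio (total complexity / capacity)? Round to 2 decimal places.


Total complexity = 4 + 1 + 3 + 5 + 1 = 14
Load = total / capacity = 14 / 9
= 1.56


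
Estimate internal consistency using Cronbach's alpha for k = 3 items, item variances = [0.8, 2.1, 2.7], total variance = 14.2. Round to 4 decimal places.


alpha = (k/(k-1)) * (1 - sum(s_i^2)/s_total^2)
sum(item variances) = 5.6
k/(k-1) = 3/2 = 1.5
1 - 5.6/14.2 = 1 - 0.394366 = 0.605634
alpha = 1.5 * 0.605634
= 0.9085


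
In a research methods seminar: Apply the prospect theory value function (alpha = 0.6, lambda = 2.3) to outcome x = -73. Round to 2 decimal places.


Since x = -73 < 0, use v(x) = -lambda*(-x)^alpha
(-x) = 73
73^0.6 = 13.1218
v(-73) = -2.3 * 13.1218
= -30.18


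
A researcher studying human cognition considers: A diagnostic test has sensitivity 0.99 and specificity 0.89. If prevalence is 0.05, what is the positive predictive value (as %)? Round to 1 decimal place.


PPV = (sens * prev) / (sens * prev + (1-spec) * (1-prev))
Numerator = 0.99 * 0.05 = 0.0495
P(positive and no disease) = (1 - spec) * (1 - prev) = (1 - 0.89) * (1 - 0.05) = 0.1045
Denominator = 0.0495 + 0.1045 = 0.154
PPV = 0.0495 / 0.154 = 0.321429
As percentage = 32.1


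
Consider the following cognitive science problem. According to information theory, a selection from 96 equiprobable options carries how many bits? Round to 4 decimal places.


H = log2(n)
H = log2(96)
= 6.5850


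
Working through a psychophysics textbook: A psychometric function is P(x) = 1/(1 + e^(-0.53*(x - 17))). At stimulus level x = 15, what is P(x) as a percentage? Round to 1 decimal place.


P(x) = 1/(1 + e^(-0.53*(15 - 17)))
Exponent = -0.53 * -2 = 1.06
e^(1.06) = 2.886371
P = 1/(1 + 2.886371) = 0.257309
Percentage = 25.7


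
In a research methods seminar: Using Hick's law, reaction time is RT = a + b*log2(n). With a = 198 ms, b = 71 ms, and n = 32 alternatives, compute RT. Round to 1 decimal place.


RT = 198 + 71 * log2(32)
log2(32) = 5.0
RT = 198 + 71 * 5.0
= 198 + 355.0
= 553.0 ms


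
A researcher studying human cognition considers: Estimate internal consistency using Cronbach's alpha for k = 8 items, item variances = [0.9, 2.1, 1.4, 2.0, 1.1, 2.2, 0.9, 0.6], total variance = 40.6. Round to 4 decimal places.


alpha = (k/(k-1)) * (1 - sum(s_i^2)/s_total^2)
sum(item variances) = 11.2
k/(k-1) = 8/7 = 1.142857
1 - 11.2/40.6 = 1 - 0.275862 = 0.724138
alpha = 1.142857 * 0.724138
= 0.8276


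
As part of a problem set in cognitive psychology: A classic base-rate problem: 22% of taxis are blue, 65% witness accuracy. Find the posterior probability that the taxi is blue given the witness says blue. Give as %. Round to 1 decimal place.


P(blue | says blue) = P(says blue | blue)*P(blue) / [P(says blue | blue)*P(blue) + P(says blue | not blue)*P(not blue)]
Numerator = 0.65 * 0.22 = 0.143
False identification = 0.35 * 0.78 = 0.273
P = 0.143 / (0.143 + 0.273)
= 0.143 / 0.416
As percentage = 34.4


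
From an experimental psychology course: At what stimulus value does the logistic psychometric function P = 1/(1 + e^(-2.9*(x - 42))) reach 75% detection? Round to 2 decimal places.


At P = 0.75: 0.75 = 1/(1 + e^(-k*(x-x0)))
Solving: e^(-k*(x-x0)) = 1/3
x = x0 + ln(3)/k
ln(3) = 1.0986
x = 42 + 1.0986/2.9
= 42 + 0.3788
= 42.38


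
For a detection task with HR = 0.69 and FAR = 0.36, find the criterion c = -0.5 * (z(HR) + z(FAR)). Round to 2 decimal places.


c = -0.5 * (z(HR) + z(FAR))
z(0.69) = 0.4959
z(0.36) = -0.3585
c = -0.5 * (0.4959 + -0.3585)
= -0.5 * 0.1374
= -0.07


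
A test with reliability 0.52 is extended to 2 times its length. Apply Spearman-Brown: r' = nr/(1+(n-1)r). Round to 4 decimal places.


r_new = n*r / (1 + (n-1)*r)
Numerator = 2 * 0.52 = 1.04
Denominator = 1 + 1 * 0.52 = 1.52
r_new = 1.04 / 1.52
= 0.6842


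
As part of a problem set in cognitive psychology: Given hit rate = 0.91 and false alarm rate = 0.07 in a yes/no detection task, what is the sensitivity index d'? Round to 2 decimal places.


d' = z(HR) - z(FAR)
z(0.91) = 1.3408
z(0.07) = -1.4758
d' = 1.3408 - -1.4758
= 2.82


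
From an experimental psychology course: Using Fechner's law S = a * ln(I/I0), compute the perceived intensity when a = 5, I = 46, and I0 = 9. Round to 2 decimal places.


S = 5 * ln(46/9)
I/I0 = 5.111111
ln(5.111111) = 1.6314
S = 5 * 1.6314
= 8.16
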